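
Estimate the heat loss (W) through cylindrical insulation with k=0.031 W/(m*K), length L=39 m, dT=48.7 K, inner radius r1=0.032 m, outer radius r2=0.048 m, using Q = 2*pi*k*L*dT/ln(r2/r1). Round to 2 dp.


Q = 2*pi*0.031*39*48.7/ln(0.048/0.032) = 912.39 W

912.39 W


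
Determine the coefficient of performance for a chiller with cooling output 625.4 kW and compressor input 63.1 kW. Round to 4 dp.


COP = 625.4 / 63.1 = 9.9113

9.9113


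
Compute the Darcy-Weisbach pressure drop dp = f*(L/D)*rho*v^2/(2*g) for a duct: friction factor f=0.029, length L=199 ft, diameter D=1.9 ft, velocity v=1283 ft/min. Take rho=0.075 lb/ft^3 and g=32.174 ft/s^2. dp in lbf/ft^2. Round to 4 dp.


v_fps = 1283/60 = 21.3833 ft/s
dp = 0.029*(199/1.9)*0.075*21.3833^2/(2*32.174) = 1.6187 lbf/ft^2

1.6187 lbf/ft^2


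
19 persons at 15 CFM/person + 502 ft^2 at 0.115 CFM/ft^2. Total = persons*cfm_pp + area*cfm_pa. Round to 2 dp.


Total = 19*15 + 502*0.115 = 342.73 CFM

342.73 CFM


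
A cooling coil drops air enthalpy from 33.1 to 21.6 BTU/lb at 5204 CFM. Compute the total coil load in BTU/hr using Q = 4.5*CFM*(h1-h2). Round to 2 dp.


Q = 4.5 * 5204 * (33.1 - 21.6) = 269307.00 BTU/hr

269307.00 BTU/hr


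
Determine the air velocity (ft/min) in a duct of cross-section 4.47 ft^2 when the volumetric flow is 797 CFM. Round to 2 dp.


V = 797 / 4.47 = 178.30 ft/min

178.30 ft/min


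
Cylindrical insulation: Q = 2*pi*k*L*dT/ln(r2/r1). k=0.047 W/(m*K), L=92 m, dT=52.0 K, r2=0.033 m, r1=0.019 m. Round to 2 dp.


Q = 2*pi*0.047*92*52.0/ln(0.033/0.019) = 2559.03 W

2559.03 W


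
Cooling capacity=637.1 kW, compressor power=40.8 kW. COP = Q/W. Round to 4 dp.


COP = 637.1 / 40.8 = 15.6152

15.6152


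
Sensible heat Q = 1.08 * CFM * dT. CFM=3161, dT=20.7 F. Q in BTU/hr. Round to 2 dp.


Q = 1.08 * 3161 * 20.7 = 70667.32 BTU/hr

70667.32 BTU/hr


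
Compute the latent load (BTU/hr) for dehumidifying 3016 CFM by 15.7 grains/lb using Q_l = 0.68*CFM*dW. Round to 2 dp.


Q = 0.68 * 3016 * 15.7 = 32198.82 BTU/hr

32198.82 BTU/hr


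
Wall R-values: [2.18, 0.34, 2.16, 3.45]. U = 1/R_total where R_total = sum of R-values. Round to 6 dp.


R_total = 2.18 + 0.34 + 2.16 + 3.45 = 8.13
U = 1/8.13 = 0.123001

0.123001


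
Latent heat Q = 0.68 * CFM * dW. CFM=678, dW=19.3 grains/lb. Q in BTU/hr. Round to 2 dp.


Q = 0.68 * 678 * 19.3 = 8898.07 BTU/hr

8898.07 BTU/hr


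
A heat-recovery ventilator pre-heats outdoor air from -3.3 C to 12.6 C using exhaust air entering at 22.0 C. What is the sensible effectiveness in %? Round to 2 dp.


eff = (12.6-(-3.3))/(22.0-(-3.3))*100 = 62.85 %

62.85 %


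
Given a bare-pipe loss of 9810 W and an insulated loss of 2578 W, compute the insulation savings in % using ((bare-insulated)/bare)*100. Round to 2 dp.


Savings = ((9810-2578)/9810)*100 = 73.72 %

73.72 %


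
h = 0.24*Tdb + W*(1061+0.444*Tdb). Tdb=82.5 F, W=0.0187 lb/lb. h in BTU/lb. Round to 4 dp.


h = 0.24*82.5 + 0.0187*(1061+0.444*82.5) = 40.3257 BTU/lb

40.3257 BTU/lb


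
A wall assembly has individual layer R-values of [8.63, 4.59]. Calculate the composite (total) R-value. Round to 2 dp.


R_total = 8.63 + 4.59 = 13.22

13.22


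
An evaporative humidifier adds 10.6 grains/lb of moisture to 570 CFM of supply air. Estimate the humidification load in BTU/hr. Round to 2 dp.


Q = 0.68 * 570 * 10.6 = 4108.56 BTU/hr

4108.56 BTU/hr


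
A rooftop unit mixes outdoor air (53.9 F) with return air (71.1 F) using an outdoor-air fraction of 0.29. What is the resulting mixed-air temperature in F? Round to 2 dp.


T_mix = 0.29*53.9 + 0.71*71.1 = 66.11 F

66.11 F


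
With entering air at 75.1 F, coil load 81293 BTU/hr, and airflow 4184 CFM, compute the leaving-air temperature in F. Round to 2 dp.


dT = 81293/(1.08*4184) = 17.9903
T_leave = 75.1 - 17.9903 = 57.11 F

57.11 F


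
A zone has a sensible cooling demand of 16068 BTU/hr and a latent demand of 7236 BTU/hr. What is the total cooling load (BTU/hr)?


Qt = 16068 + 7236 = 23304 BTU/hr

23304 BTU/hr


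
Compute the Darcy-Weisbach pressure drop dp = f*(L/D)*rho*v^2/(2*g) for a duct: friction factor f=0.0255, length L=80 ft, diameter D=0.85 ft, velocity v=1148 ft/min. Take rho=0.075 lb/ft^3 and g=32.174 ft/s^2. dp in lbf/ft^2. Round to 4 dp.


v_fps = 1148/60 = 19.1333 ft/s
dp = 0.0255*(80/0.85)*0.075*19.1333^2/(2*32.174) = 1.0240 lbf/ft^2

1.0240 lbf/ft^2


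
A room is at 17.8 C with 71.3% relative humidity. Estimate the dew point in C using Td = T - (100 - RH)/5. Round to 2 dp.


Td = 17.8 - (100-71.3)/5 = 12.06 C

12.06 C


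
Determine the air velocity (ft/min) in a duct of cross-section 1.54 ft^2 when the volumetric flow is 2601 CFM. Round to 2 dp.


V = 2601 / 1.54 = 1688.96 ft/min

1688.96 ft/min


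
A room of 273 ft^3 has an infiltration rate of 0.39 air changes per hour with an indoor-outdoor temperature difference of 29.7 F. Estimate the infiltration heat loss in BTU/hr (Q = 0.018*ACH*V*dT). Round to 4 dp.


Q = 0.018 * 0.39 * 273 * 29.7 = 56.9189 BTU/hr

56.9189 BTU/hr


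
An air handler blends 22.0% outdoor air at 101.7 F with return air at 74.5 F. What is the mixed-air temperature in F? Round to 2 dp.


T_mix = 74.5 + (22.0/100)*(101.7-74.5) = 80.48 F

80.48 F


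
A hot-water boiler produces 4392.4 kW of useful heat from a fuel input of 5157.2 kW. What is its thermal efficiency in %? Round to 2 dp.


eta = (4392.4/5157.2)*100 = 85.17 %

85.17 %


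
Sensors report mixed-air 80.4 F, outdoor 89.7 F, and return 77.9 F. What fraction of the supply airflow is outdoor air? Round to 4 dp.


frac = (80.4 - 77.9) / (89.7 - 77.9) = 0.2119

0.2119


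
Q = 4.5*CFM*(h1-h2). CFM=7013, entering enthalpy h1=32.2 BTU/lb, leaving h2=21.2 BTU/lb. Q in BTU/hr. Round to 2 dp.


Q = 4.5 * 7013 * (32.2 - 21.2) = 347143.50 BTU/hr

347143.50 BTU/hr


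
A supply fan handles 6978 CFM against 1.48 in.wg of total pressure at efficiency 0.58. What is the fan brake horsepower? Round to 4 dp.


BHP = 6978 * 1.48 / (6356 * 0.58) = 2.8014 hp

2.8014 hp


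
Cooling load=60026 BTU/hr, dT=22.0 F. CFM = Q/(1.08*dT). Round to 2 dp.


CFM = 60026 / (1.08 * 22.0) = 2526.35

2526.35 CFM


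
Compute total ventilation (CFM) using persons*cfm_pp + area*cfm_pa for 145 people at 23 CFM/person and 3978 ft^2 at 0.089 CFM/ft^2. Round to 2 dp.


Total = 145*23 + 3978*0.089 = 3689.04 CFM

3689.04 CFM


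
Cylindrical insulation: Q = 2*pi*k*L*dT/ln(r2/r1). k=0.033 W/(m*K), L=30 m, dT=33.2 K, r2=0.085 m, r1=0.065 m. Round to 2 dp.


Q = 2*pi*0.033*30*33.2/ln(0.085/0.065) = 769.82 W

769.82 W


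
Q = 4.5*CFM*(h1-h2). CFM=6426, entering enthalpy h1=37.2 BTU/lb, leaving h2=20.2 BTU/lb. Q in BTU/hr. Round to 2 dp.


Q = 4.5 * 6426 * (37.2 - 20.2) = 491589.00 BTU/hr

491589.00 BTU/hr


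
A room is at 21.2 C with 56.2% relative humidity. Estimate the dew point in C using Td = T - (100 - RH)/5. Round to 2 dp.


Td = 21.2 - (100-56.2)/5 = 12.44 C

12.44 C


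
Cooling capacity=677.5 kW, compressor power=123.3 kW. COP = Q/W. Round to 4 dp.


COP = 677.5 / 123.3 = 5.4947

5.4947


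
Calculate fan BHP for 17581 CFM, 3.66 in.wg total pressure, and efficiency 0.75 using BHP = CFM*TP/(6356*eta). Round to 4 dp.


BHP = 17581 * 3.66 / (6356 * 0.75) = 13.4983 hp

13.4983 hp


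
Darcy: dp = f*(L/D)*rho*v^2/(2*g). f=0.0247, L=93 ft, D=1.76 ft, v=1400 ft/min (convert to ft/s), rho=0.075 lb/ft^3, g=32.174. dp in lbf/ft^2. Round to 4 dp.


v_fps = 1400/60 = 23.3333 ft/s
dp = 0.0247*(93/1.76)*0.075*23.3333^2/(2*32.174) = 0.8282 lbf/ft^2

0.8282 lbf/ft^2


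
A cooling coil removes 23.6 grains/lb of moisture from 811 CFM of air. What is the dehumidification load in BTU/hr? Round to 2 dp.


Q = 0.68 * 811 * 23.6 = 13014.93 BTU/hr

13014.93 BTU/hr


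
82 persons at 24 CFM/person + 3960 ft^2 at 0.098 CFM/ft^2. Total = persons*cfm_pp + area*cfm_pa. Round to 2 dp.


Total = 82*24 + 3960*0.098 = 2356.08 CFM

2356.08 CFM


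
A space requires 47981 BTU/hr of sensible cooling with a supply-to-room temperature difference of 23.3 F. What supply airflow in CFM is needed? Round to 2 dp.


CFM = 47981 / (1.08 * 23.3) = 1906.73

1906.73 CFM


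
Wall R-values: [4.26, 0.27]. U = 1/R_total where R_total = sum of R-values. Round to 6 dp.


R_total = 4.26 + 0.27 = 4.53
U = 1/4.53 = 0.220751

0.220751


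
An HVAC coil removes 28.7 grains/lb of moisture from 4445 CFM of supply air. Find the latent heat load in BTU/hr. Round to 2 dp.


Q = 0.68 * 4445 * 28.7 = 86748.62 BTU/hr

86748.62 BTU/hr


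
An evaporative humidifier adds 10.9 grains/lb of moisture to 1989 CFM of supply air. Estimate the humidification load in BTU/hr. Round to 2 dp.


Q = 0.68 * 1989 * 10.9 = 14742.47 BTU/hr

14742.47 BTU/hr


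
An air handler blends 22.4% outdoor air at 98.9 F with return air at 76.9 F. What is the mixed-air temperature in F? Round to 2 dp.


T_mix = 76.9 + (22.4/100)*(98.9-76.9) = 81.83 F

81.83 F


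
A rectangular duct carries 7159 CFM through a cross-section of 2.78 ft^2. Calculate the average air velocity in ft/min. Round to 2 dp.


V = 7159 / 2.78 = 2575.18 ft/min

2575.18 ft/min


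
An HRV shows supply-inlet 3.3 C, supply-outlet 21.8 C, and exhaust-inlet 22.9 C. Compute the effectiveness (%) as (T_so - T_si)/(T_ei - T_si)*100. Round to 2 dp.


eff = (21.8-3.3)/(22.9-3.3)*100 = 94.39 %

94.39 %


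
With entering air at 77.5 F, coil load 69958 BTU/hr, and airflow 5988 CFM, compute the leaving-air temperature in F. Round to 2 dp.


dT = 69958/(1.08*5988) = 10.8176
T_leave = 77.5 - 10.8176 = 66.68 F

66.68 F


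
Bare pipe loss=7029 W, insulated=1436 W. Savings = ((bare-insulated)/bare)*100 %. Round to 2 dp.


Savings = ((7029-1436)/7029)*100 = 79.57 %

79.57 %


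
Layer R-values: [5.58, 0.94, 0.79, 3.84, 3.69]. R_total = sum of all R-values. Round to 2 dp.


R_total = 5.58 + 0.94 + 0.79 + 3.84 + 3.69 = 14.84

14.84


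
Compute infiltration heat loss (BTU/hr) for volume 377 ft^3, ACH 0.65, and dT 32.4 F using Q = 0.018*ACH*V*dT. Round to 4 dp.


Q = 0.018 * 0.65 * 377 * 32.4 = 142.9132 BTU/hr

142.9132 BTU/hr


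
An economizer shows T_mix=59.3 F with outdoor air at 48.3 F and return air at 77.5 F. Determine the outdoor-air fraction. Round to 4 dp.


frac = (59.3 - 77.5) / (48.3 - 77.5) = 0.6233

0.6233


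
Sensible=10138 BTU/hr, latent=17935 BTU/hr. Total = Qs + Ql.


Qt = 10138 + 17935 = 28073 BTU/hr

28073 BTU/hr


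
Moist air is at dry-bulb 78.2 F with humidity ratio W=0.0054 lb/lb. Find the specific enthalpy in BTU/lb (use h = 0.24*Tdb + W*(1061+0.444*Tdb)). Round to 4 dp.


h = 0.24*78.2 + 0.0054*(1061+0.444*78.2) = 24.6849 BTU/lb

24.6849 BTU/lb


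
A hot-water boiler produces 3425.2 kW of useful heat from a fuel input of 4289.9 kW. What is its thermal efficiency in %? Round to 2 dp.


eta = (3425.2/4289.9)*100 = 79.84 %

79.84 %


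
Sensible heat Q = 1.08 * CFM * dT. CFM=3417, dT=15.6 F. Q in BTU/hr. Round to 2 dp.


Q = 1.08 * 3417 * 15.6 = 57569.62 BTU/hr

57569.62 BTU/hr


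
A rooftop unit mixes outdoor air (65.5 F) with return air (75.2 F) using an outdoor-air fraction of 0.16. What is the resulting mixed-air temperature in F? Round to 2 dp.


T_mix = 0.16*65.5 + 0.84*75.2 = 73.65 F

73.65 F


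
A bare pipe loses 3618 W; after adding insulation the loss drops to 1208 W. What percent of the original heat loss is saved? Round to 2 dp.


Savings = ((3618-1208)/3618)*100 = 66.61 %

66.61 %


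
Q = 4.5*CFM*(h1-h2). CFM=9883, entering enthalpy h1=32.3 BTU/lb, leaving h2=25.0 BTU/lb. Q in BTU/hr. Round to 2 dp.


Q = 4.5 * 9883 * (32.3 - 25.0) = 324656.55 BTU/hr

324656.55 BTU/hr


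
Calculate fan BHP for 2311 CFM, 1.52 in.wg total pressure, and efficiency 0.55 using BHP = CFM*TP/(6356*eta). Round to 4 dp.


BHP = 2311 * 1.52 / (6356 * 0.55) = 1.0048 hp

1.0048 hp


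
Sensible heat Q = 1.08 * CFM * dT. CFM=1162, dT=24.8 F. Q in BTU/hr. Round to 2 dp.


Q = 1.08 * 1162 * 24.8 = 31123.01 BTU/hr

31123.01 BTU/hr


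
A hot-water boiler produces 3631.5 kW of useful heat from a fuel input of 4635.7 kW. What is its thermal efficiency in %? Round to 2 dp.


eta = (3631.5/4635.7)*100 = 78.34 %

78.34 %


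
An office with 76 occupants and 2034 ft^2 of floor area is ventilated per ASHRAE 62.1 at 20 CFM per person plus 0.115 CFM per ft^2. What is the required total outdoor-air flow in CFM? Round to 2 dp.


Total = 76*20 + 2034*0.115 = 1753.91 CFM

1753.91 CFM


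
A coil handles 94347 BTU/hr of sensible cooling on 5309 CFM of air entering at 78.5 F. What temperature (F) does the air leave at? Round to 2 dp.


dT = 94347/(1.08*5309) = 16.4548
T_leave = 78.5 - 16.4548 = 62.05 F

62.05 F


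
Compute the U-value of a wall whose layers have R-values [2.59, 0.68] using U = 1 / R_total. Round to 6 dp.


R_total = 2.59 + 0.68 = 3.27
U = 1/3.27 = 0.305810

0.305810


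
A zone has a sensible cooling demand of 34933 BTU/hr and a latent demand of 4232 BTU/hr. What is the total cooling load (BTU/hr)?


Qt = 34933 + 4232 = 39165 BTU/hr

39165 BTU/hr


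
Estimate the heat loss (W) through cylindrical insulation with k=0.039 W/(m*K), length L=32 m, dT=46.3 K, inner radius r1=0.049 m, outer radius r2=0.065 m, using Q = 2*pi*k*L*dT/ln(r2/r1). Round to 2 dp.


Q = 2*pi*0.039*32*46.3/ln(0.065/0.049) = 1284.85 W

1284.85 W


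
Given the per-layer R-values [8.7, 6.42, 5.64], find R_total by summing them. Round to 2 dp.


R_total = 8.7 + 6.42 + 5.64 = 20.76

20.76


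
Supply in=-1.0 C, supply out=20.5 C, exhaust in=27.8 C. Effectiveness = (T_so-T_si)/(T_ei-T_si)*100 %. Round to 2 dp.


eff = (20.5-(-1.0))/(27.8-(-1.0))*100 = 74.65 %

74.65 %


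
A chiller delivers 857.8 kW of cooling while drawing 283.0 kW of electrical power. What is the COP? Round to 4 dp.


COP = 857.8 / 283.0 = 3.0311

3.0311


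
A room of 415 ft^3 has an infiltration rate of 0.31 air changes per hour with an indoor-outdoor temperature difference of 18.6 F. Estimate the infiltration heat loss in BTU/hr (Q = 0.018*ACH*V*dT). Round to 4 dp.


Q = 0.018 * 0.31 * 415 * 18.6 = 43.0720 BTU/hr

43.0720 BTU/hr


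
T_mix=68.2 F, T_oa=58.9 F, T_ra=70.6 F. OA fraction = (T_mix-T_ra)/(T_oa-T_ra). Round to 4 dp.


frac = (68.2 - 70.6) / (58.9 - 70.6) = 0.2051

0.2051


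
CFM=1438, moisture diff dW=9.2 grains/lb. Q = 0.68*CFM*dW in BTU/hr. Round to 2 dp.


Q = 0.68 * 1438 * 9.2 = 8996.13 BTU/hr

8996.13 BTU/hr


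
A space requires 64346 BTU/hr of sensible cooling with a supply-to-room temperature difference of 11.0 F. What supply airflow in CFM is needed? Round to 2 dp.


CFM = 64346 / (1.08 * 11.0) = 5416.33

5416.33 CFM


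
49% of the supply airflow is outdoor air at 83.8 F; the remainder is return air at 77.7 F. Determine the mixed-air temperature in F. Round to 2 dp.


T_mix = 0.49*83.8 + 0.51*77.7 = 80.69 F

80.69 F


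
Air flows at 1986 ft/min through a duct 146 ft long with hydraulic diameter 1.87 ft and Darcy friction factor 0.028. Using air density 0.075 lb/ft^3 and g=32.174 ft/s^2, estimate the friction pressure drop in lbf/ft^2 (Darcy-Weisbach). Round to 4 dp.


v_fps = 1986/60 = 33.1 ft/s
dp = 0.028*(146/1.87)*0.075*33.1^2/(2*32.174) = 2.7916 lbf/ft^2

2.7916 lbf/ft^2


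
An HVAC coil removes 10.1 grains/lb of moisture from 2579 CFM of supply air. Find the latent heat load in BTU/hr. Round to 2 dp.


Q = 0.68 * 2579 * 10.1 = 17712.57 BTU/hr

17712.57 BTU/hr


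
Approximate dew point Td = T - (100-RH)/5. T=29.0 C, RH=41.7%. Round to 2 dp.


Td = 29.0 - (100-41.7)/5 = 17.34 C

17.34 C


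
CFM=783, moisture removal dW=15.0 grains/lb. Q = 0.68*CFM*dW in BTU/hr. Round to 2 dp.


Q = 0.68 * 783 * 15.0 = 7986.60 BTU/hr

7986.60 BTU/hr


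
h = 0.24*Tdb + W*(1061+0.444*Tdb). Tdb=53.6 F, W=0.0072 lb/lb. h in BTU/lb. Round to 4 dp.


h = 0.24*53.6 + 0.0072*(1061+0.444*53.6) = 20.6745 BTU/lb

20.6745 BTU/lb


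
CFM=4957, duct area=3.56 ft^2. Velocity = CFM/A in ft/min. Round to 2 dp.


V = 4957 / 3.56 = 1392.42 ft/min

1392.42 ft/min


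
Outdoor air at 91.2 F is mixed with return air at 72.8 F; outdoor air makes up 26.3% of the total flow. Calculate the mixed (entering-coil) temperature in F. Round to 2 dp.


T_mix = 72.8 + (26.3/100)*(91.2-72.8) = 77.64 F

77.64 F


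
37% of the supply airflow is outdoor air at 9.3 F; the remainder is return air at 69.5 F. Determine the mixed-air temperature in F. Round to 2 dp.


T_mix = 0.37*9.3 + 0.63*69.5 = 47.23 F

47.23 F


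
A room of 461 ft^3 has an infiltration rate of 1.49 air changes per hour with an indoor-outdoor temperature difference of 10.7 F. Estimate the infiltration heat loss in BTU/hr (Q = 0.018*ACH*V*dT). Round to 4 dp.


Q = 0.018 * 1.49 * 461 * 10.7 = 132.2950 BTU/hr

132.2950 BTU/hr


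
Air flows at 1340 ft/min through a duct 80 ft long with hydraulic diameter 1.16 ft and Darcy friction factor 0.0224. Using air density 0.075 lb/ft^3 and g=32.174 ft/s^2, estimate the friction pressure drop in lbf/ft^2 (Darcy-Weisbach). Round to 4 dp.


v_fps = 1340/60 = 22.3333 ft/s
dp = 0.0224*(80/1.16)*0.075*22.3333^2/(2*32.174) = 0.8981 lbf/ft^2

0.8981 lbf/ft^2


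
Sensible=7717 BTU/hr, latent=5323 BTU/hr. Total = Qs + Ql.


Qt = 7717 + 5323 = 13040 BTU/hr

13040 BTU/hr


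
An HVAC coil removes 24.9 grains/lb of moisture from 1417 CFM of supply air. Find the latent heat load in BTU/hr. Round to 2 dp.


Q = 0.68 * 1417 * 24.9 = 23992.64 BTU/hr

23992.64 BTU/hr


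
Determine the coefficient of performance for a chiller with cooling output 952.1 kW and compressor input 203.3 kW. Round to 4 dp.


COP = 952.1 / 203.3 = 4.6832

4.6832


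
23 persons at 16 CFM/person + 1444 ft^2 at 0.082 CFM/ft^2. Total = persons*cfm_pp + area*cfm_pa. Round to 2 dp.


Total = 23*16 + 1444*0.082 = 486.41 CFM

486.41 CFM


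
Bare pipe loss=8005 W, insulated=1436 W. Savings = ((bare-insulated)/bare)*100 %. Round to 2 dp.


Savings = ((8005-1436)/8005)*100 = 82.06 %

82.06 %


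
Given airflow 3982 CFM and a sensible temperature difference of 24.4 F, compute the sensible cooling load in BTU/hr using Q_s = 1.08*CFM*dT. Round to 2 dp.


Q = 1.08 * 3982 * 24.4 = 104933.66 BTU/hr

104933.66 BTU/hr


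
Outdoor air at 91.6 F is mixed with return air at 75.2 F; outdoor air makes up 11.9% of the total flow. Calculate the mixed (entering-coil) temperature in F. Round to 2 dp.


T_mix = 75.2 + (11.9/100)*(91.6-75.2) = 77.15 F

77.15 F


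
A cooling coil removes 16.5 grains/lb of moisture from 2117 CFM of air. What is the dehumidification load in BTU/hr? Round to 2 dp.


Q = 0.68 * 2117 * 16.5 = 23752.74 BTU/hr

23752.74 BTU/hr


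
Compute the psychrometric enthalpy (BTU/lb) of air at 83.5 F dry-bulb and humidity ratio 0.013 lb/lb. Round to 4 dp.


h = 0.24*83.5 + 0.013*(1061+0.444*83.5) = 34.3150 BTU/lb

34.3150 BTU/lb


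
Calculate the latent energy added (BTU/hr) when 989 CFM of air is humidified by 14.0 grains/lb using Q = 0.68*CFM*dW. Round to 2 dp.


Q = 0.68 * 989 * 14.0 = 9415.28 BTU/hr

9415.28 BTU/hr


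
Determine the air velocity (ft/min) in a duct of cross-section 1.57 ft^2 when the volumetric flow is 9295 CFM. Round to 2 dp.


V = 9295 / 1.57 = 5920.38 ft/min

5920.38 ft/min


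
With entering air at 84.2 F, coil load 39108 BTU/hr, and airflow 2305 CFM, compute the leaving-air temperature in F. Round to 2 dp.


dT = 39108/(1.08*2305) = 15.7098
T_leave = 84.2 - 15.7098 = 68.49 F

68.49 F


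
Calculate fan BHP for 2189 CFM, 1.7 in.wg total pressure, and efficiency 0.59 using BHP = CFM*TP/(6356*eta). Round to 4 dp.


BHP = 2189 * 1.7 / (6356 * 0.59) = 0.9923 hp

0.9923 hp


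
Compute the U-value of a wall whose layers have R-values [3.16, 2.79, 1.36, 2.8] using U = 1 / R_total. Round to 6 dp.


R_total = 3.16 + 2.79 + 1.36 + 2.8 = 10.11
U = 1/10.11 = 0.098912

0.098912


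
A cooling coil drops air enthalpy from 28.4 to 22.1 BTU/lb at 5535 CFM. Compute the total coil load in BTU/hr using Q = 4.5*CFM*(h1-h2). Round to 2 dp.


Q = 4.5 * 5535 * (28.4 - 22.1) = 156917.25 BTU/hr

156917.25 BTU/hr


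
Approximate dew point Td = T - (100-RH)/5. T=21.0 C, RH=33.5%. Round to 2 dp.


Td = 21.0 - (100-33.5)/5 = 7.70 C

7.70 C


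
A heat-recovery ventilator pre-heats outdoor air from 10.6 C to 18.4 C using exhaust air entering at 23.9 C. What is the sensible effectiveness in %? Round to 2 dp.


eff = (18.4-10.6)/(23.9-10.6)*100 = 58.65 %

58.65 %


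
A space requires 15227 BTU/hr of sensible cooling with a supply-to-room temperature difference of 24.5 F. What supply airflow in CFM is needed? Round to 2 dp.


CFM = 15227 / (1.08 * 24.5) = 575.47

575.47 CFM


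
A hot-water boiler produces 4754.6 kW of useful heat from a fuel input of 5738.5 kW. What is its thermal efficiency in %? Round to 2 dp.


eta = (4754.6/5738.5)*100 = 82.85 %

82.85 %


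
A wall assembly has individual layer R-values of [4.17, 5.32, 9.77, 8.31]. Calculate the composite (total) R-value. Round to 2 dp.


R_total = 4.17 + 5.32 + 9.77 + 8.31 = 27.57

27.57


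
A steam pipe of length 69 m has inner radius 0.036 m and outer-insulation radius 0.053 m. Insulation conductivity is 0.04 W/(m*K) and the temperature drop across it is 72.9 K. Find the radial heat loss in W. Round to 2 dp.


Q = 2*pi*0.04*69*72.9/ln(0.053/0.036) = 3268.59 W

3268.59 W


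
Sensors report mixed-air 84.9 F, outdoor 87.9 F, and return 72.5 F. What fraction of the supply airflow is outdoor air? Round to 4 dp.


frac = (84.9 - 72.5) / (87.9 - 72.5) = 0.8052

0.8052


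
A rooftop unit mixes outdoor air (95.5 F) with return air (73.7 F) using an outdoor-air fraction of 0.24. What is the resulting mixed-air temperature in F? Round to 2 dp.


T_mix = 0.24*95.5 + 0.76*73.7 = 78.93 F

78.93 F


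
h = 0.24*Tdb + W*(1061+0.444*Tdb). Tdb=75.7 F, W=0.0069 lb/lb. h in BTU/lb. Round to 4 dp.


h = 0.24*75.7 + 0.0069*(1061+0.444*75.7) = 25.7208 BTU/lb

25.7208 BTU/lb


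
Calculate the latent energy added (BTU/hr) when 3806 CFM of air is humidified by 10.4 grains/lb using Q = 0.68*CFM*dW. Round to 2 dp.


Q = 0.68 * 3806 * 10.4 = 26916.03 BTU/hr

26916.03 BTU/hr


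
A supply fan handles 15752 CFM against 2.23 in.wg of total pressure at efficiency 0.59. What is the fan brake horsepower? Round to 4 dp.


BHP = 15752 * 2.23 / (6356 * 0.59) = 9.3671 hp

9.3671 hp


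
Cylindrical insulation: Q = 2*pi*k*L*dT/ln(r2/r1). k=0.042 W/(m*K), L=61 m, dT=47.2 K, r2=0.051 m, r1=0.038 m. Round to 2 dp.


Q = 2*pi*0.042*61*47.2/ln(0.051/0.038) = 2582.26 W

2582.26 W


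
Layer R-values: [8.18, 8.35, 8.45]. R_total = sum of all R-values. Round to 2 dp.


R_total = 8.18 + 8.35 + 8.45 = 24.98

24.98


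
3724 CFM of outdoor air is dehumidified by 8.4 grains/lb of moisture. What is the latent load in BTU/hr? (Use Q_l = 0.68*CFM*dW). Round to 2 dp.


Q = 0.68 * 3724 * 8.4 = 21271.49 BTU/hr

21271.49 BTU/hr


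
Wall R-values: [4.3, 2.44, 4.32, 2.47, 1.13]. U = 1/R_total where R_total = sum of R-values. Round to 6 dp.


R_total = 4.3 + 2.44 + 4.32 + 2.47 + 1.13 = 14.66
U = 1/14.66 = 0.068213

0.068213


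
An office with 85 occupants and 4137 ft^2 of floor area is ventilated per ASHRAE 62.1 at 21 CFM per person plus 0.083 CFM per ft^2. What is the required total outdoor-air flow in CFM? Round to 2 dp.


Total = 85*21 + 4137*0.083 = 2128.37 CFM

2128.37 CFM


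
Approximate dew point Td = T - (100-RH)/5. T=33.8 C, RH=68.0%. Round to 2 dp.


Td = 33.8 - (100-68.0)/5 = 27.40 C

27.40 C


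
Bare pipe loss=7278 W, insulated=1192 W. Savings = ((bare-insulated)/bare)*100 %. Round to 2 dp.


Savings = ((7278-1192)/7278)*100 = 83.62 %

83.62 %


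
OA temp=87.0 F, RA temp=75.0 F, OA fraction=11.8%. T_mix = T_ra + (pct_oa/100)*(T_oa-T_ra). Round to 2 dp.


T_mix = 75.0 + (11.8/100)*(87.0-75.0) = 76.42 F

76.42 F


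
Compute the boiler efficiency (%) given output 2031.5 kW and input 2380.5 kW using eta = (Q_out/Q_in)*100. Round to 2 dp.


eta = (2031.5/2380.5)*100 = 85.34 %

85.34 %


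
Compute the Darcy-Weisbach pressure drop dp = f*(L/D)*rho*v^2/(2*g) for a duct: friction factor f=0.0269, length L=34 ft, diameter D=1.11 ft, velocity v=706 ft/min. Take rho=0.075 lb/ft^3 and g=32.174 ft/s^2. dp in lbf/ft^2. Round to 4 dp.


v_fps = 706/60 = 11.7667 ft/s
dp = 0.0269*(34/1.11)*0.075*11.7667^2/(2*32.174) = 0.1330 lbf/ft^2

0.1330 lbf/ft^2


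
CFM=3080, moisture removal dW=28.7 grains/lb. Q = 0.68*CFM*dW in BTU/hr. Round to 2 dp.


Q = 0.68 * 3080 * 28.7 = 60109.28 BTU/hr

60109.28 BTU/hr


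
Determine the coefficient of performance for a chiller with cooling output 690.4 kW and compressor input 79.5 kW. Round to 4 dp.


COP = 690.4 / 79.5 = 8.6843

8.6843


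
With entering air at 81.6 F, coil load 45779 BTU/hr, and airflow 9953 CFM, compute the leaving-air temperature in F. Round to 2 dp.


dT = 45779/(1.08*9953) = 4.2588
T_leave = 81.6 - 4.2588 = 77.34 F

77.34 F


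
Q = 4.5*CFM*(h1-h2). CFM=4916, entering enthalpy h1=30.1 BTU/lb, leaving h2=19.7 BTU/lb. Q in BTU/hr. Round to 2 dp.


Q = 4.5 * 4916 * (30.1 - 19.7) = 230068.80 BTU/hr

230068.80 BTU/hr


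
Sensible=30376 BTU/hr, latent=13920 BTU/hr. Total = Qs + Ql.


Qt = 30376 + 13920 = 44296 BTU/hr

44296 BTU/hr


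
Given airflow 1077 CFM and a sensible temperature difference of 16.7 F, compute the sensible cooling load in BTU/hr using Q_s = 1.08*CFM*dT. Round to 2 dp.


Q = 1.08 * 1077 * 16.7 = 19424.77 BTU/hr

19424.77 BTU/hr


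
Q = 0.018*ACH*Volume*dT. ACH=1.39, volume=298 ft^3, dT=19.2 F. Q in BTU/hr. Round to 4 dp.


Q = 0.018 * 1.39 * 298 * 19.2 = 143.1544 BTU/hr

143.1544 BTU/hr


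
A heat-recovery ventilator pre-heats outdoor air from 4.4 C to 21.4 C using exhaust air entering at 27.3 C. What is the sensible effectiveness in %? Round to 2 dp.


eff = (21.4-4.4)/(27.3-4.4)*100 = 74.24 %

74.24 %


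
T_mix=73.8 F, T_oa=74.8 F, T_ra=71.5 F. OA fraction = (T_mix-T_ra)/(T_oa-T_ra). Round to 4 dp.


frac = (73.8 - 71.5) / (74.8 - 71.5) = 0.6970

0.6970


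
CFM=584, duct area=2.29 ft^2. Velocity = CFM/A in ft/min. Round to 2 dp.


V = 584 / 2.29 = 255.02 ft/min

255.02 ft/min


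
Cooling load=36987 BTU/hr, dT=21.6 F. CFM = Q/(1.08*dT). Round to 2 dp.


CFM = 36987 / (1.08 * 21.6) = 1585.52

1585.52 CFM


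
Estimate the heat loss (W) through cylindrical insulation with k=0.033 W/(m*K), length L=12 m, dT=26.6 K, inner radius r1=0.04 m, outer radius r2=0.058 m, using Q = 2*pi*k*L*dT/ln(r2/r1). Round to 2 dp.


Q = 2*pi*0.033*12*26.6/ln(0.058/0.04) = 178.12 W

178.12 W


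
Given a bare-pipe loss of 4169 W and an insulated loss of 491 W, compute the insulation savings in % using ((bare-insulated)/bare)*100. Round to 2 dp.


Savings = ((4169-491)/4169)*100 = 88.22 %

88.22 %


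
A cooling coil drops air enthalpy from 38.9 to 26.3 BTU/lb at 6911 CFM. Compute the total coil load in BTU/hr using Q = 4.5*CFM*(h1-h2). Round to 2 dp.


Q = 4.5 * 6911 * (38.9 - 26.3) = 391853.70 BTU/hr

391853.70 BTU/hr


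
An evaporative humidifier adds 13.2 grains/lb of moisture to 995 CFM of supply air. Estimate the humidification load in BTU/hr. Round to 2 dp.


Q = 0.68 * 995 * 13.2 = 8931.12 BTU/hr

8931.12 BTU/hr


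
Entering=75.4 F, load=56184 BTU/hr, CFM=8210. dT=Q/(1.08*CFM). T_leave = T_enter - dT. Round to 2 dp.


dT = 56184/(1.08*8210) = 6.3364
T_leave = 75.4 - 6.3364 = 69.06 F

69.06 F


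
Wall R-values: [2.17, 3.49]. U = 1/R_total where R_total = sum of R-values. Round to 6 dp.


R_total = 2.17 + 3.49 = 5.66
U = 1/5.66 = 0.176678

0.176678


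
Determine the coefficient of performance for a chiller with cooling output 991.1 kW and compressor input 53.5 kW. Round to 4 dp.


COP = 991.1 / 53.5 = 18.5252

18.5252


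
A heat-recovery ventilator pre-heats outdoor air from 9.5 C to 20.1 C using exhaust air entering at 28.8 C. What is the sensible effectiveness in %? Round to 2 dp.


eff = (20.1-9.5)/(28.8-9.5)*100 = 54.92 %

54.92 %


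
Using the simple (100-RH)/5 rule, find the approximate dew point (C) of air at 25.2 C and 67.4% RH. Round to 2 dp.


Td = 25.2 - (100-67.4)/5 = 18.68 C

18.68 C


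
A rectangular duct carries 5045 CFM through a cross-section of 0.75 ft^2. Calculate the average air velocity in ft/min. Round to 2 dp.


V = 5045 / 0.75 = 6726.67 ft/min

6726.67 ft/min


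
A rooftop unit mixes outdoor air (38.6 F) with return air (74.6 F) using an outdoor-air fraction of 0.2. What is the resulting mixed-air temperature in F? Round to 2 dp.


T_mix = 0.2*38.6 + 0.8*74.6 = 67.40 F

67.40 F


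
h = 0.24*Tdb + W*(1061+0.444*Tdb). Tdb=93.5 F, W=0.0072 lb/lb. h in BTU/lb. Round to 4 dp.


h = 0.24*93.5 + 0.0072*(1061+0.444*93.5) = 30.3781 BTU/lb

30.3781 BTU/lb


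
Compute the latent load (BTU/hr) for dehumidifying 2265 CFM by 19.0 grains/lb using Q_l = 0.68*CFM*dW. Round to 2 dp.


Q = 0.68 * 2265 * 19.0 = 29263.80 BTU/hr

29263.80 BTU/hr


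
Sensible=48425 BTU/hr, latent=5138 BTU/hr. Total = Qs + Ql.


Qt = 48425 + 5138 = 53563 BTU/hr

53563 BTU/hr


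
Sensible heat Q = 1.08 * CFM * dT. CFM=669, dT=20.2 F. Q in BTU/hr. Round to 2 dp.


Q = 1.08 * 669 * 20.2 = 14594.90 BTU/hr

14594.90 BTU/hr


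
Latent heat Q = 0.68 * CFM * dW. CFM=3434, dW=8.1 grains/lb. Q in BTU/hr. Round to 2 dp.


Q = 0.68 * 3434 * 8.1 = 18914.47 BTU/hr

18914.47 BTU/hr


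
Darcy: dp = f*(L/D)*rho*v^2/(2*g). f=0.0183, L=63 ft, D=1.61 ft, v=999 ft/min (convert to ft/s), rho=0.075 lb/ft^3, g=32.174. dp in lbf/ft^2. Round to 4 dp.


v_fps = 999/60 = 16.65 ft/s
dp = 0.0183*(63/1.61)*0.075*16.65^2/(2*32.174) = 0.2314 lbf/ft^2

0.2314 lbf/ft^2


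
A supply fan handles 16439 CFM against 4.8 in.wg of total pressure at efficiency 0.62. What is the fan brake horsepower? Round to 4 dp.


BHP = 16439 * 4.8 / (6356 * 0.62) = 20.0235 hp

20.0235 hp


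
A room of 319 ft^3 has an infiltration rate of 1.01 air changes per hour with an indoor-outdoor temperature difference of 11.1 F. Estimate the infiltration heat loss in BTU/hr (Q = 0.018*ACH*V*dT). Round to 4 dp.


Q = 0.018 * 1.01 * 319 * 11.1 = 64.3736 BTU/hr

64.3736 BTU/hr


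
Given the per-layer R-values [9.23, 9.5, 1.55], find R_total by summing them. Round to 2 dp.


R_total = 9.23 + 9.5 + 1.55 = 20.28

20.28


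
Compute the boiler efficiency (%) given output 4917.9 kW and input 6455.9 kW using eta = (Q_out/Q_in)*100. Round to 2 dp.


eta = (4917.9/6455.9)*100 = 76.18 %

76.18 %


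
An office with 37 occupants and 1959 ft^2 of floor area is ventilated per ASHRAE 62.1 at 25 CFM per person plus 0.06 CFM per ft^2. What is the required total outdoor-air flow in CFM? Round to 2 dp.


Total = 37*25 + 1959*0.06 = 1042.54 CFM

1042.54 CFM


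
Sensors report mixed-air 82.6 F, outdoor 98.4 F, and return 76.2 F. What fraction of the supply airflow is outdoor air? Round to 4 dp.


frac = (82.6 - 76.2) / (98.4 - 76.2) = 0.2883

0.2883


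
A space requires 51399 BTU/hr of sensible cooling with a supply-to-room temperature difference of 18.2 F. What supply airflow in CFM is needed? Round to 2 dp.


CFM = 51399 / (1.08 * 18.2) = 2614.93

2614.93 CFM


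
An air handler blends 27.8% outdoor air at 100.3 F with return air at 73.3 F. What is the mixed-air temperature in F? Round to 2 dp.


T_mix = 73.3 + (27.8/100)*(100.3-73.3) = 80.81 F

80.81 F


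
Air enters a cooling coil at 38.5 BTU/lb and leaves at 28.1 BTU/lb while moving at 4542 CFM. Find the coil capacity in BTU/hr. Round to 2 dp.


Q = 4.5 * 4542 * (38.5 - 28.1) = 212565.60 BTU/hr

212565.60 BTU/hr


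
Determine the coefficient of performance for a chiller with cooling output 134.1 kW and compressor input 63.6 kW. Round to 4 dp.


COP = 134.1 / 63.6 = 2.1085

2.1085


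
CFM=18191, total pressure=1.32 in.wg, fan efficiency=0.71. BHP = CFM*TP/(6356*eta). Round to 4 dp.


BHP = 18191 * 1.32 / (6356 * 0.71) = 5.3209 hp

5.3209 hp


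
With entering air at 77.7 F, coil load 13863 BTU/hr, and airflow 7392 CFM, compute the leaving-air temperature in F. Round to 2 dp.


dT = 13863/(1.08*7392) = 1.7365
T_leave = 77.7 - 1.7365 = 75.96 F

75.96 F


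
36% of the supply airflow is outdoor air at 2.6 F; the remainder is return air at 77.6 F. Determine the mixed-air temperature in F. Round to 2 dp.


T_mix = 0.36*2.6 + 0.64*77.6 = 50.60 F

50.60 F


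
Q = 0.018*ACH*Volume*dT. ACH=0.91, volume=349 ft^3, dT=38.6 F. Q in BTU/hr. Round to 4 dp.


Q = 0.018 * 0.91 * 349 * 38.6 = 220.6615 BTU/hr

220.6615 BTU/hr


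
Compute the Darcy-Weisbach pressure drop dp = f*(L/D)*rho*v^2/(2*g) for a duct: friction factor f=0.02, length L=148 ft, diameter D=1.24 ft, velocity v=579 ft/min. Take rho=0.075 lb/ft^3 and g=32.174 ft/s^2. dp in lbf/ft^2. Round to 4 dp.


v_fps = 579/60 = 9.65 ft/s
dp = 0.02*(148/1.24)*0.075*9.65^2/(2*32.174) = 0.2591 lbf/ft^2

0.2591 lbf/ft^2


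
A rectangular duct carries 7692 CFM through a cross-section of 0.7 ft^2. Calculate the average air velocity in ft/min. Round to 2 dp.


V = 7692 / 0.7 = 10988.57 ft/min

10988.57 ft/min


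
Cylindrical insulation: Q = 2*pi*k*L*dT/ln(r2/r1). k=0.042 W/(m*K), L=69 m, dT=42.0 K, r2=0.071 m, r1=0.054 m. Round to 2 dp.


Q = 2*pi*0.042*69*42.0/ln(0.071/0.054) = 2794.21 W

2794.21 W


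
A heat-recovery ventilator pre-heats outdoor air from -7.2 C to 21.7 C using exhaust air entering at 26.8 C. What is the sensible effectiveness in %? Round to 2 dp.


eff = (21.7-(-7.2))/(26.8-(-7.2))*100 = 85.00 %

85.00 %


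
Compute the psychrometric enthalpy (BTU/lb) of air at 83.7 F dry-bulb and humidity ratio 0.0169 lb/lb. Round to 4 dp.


h = 0.24*83.7 + 0.0169*(1061+0.444*83.7) = 38.6470 BTU/lb

38.6470 BTU/lb


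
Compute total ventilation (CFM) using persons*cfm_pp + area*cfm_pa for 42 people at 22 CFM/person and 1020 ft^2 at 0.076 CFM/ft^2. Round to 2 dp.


Total = 42*22 + 1020*0.076 = 1001.52 CFM

1001.52 CFM


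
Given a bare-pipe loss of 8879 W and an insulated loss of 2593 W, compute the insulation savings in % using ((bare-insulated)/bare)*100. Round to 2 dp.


Savings = ((8879-2593)/8879)*100 = 70.80 %

70.80 %


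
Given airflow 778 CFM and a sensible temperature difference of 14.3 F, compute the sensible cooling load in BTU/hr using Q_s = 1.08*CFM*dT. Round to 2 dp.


Q = 1.08 * 778 * 14.3 = 12015.43 BTU/hr

12015.43 BTU/hr


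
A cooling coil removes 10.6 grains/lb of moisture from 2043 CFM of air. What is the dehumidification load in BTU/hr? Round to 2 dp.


Q = 0.68 * 2043 * 10.6 = 14725.94 BTU/hr

14725.94 BTU/hr


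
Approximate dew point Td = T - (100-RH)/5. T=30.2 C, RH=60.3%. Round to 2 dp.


Td = 30.2 - (100-60.3)/5 = 22.26 C

22.26 C


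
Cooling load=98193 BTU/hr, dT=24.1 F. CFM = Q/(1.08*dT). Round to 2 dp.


CFM = 98193 / (1.08 * 24.1) = 3772.59

3772.59 CFM


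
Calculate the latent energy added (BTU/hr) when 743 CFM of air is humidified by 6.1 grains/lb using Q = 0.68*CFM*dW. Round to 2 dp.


Q = 0.68 * 743 * 6.1 = 3081.96 BTU/hr

3081.96 BTU/hr


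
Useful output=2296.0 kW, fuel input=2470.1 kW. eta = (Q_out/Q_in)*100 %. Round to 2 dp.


eta = (2296.0/2470.1)*100 = 92.95 %

92.95 %


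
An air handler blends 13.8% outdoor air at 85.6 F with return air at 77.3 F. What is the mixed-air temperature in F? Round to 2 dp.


T_mix = 77.3 + (13.8/100)*(85.6-77.3) = 78.45 F

78.45 F


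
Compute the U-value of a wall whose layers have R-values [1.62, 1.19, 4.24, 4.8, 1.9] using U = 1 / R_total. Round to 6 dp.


R_total = 1.62 + 1.19 + 4.24 + 4.8 + 1.9 = 13.75
U = 1/13.75 = 0.072727

0.072727


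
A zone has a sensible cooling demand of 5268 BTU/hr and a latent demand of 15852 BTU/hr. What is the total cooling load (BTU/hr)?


Qt = 5268 + 15852 = 21120 BTU/hr

21120 BTU/hr


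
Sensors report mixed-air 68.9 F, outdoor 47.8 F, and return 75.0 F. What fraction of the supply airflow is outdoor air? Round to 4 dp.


frac = (68.9 - 75.0) / (47.8 - 75.0) = 0.2243

0.2243


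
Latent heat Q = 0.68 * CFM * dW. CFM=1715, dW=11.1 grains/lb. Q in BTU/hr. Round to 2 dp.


Q = 0.68 * 1715 * 11.1 = 12944.82 BTU/hr

12944.82 BTU/hr


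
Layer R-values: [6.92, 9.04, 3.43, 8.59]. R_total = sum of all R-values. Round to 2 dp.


R_total = 6.92 + 9.04 + 3.43 + 8.59 = 27.98

27.98


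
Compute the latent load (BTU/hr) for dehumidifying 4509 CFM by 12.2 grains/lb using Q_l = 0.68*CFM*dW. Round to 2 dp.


Q = 0.68 * 4509 * 12.2 = 37406.66 BTU/hr

37406.66 BTU/hr


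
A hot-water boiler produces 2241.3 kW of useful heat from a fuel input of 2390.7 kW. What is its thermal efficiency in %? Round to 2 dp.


eta = (2241.3/2390.7)*100 = 93.75 %

93.75 %


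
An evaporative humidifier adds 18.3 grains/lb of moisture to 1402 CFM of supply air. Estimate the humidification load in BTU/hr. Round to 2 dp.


Q = 0.68 * 1402 * 18.3 = 17446.49 BTU/hr

17446.49 BTU/hr


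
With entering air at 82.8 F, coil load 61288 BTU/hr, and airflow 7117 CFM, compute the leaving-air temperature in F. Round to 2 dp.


dT = 61288/(1.08*7117) = 7.9736
T_leave = 82.8 - 7.9736 = 74.83 F

74.83 F


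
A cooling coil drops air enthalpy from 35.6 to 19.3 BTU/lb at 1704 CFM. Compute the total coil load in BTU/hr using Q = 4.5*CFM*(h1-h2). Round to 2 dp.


Q = 4.5 * 1704 * (35.6 - 19.3) = 124988.40 BTU/hr

124988.40 BTU/hr


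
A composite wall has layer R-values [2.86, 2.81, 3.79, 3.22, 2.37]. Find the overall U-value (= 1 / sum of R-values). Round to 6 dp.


R_total = 2.86 + 2.81 + 3.79 + 3.22 + 2.37 = 15.05
U = 1/15.05 = 0.066445

0.066445


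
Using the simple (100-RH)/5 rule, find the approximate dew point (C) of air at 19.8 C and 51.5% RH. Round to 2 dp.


Td = 19.8 - (100-51.5)/5 = 10.10 C

10.10 C


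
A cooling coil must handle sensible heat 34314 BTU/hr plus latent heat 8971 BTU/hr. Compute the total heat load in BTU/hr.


Qt = 34314 + 8971 = 43285 BTU/hr

43285 BTU/hr


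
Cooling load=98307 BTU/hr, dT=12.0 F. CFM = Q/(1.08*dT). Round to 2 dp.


CFM = 98307 / (1.08 * 12.0) = 7585.42

7585.42 CFM


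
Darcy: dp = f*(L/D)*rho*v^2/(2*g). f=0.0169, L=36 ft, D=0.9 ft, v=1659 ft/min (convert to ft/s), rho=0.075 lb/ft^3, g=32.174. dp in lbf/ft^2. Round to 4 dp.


v_fps = 1659/60 = 27.65 ft/s
dp = 0.0169*(36/0.9)*0.075*27.65^2/(2*32.174) = 0.6024 lbf/ft^2

0.6024 lbf/ft^2


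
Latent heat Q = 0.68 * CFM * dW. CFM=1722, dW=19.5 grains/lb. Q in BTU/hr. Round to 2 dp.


Q = 0.68 * 1722 * 19.5 = 22833.72 BTU/hr

22833.72 BTU/hr


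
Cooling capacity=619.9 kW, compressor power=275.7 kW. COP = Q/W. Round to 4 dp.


COP = 619.9 / 275.7 = 2.2485

2.2485


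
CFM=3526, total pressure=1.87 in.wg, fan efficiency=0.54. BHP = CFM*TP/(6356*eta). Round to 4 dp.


BHP = 3526 * 1.87 / (6356 * 0.54) = 1.9211 hp

1.9211 hp


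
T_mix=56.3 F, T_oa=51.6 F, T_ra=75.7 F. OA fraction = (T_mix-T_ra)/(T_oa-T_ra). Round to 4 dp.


frac = (56.3 - 75.7) / (51.6 - 75.7) = 0.8050

0.8050


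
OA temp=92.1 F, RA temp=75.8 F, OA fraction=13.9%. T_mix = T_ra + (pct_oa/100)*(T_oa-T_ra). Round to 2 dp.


T_mix = 75.8 + (13.9/100)*(92.1-75.8) = 78.07 F

78.07 F


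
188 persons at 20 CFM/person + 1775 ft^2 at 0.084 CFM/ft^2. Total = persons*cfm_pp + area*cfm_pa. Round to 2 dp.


Total = 188*20 + 1775*0.084 = 3909.10 CFM

3909.10 CFM
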